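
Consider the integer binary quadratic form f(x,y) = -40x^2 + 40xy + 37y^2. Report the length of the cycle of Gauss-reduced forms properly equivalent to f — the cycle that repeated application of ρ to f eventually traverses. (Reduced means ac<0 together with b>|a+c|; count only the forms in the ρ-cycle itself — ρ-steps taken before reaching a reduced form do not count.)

D = 7520, ⌊√D⌋ = 86
river: ρ → (37,34,-43)
river: ρ → (-43,52,28)
river: ρ → (28,60,-35)
river: ρ → (-35,80,8)
river: ρ → (8,80,-35)
river: ρ → (-35,60,28)
river: ρ → (28,52,-43)
river: ρ → (-43,34,37)
river: ρ → (37,40,-40)
river: ρ → (-40,40,37)
ρ-cycle length = 10 (tail of 0 descent steps not counted)

10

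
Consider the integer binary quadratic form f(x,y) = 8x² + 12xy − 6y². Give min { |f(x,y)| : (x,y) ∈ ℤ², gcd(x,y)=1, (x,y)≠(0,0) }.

river: ρ → (-6,12,8)
river: ρ → (8,4,-10)
river: ρ → (-10,16,2)
river: ρ → (2,16,-10)
river: ρ → (-10,4,8)
river: ρ → (8,12,-6)
closes: descent 0, river 6
min |a| on river = 2

2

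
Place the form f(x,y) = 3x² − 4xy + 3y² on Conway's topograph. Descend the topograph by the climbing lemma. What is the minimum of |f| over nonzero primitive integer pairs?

translate: b→2 (≡-4 mod 6), so (3,-4,3)→(3,2,2)
flip: (3,2,2)→(2,-2,3)
translate: b→2 (≡-2 mod 4), so (2,-2,3)→(2,2,3)
reduced (well bottom): (2,2,3) with a≤c, −a<b≤a
well minimum = a = 2

2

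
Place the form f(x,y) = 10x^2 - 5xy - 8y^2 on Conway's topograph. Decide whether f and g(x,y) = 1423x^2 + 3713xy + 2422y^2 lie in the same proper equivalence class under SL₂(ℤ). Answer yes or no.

D₁ = 345, D₂ = 345
river cycle of f (length 10): (-8, 5, 10), (10, 15, -3), (-3, 15, 10), (10, 5, -8), (-8, 11, 7), (7, 17, -2), (-2, 15, 15), (15, 15, -2), (-2, 17, 7), (7, 11, -8)
river cycle of g (length 10): (10, 15, -3), (-3, 15, 10), (10, 5, -8), (-8, 11, 7), (7, 17, -2), (-2, 15, 15), (15, 15, -2), (-2, 17, 7), (7, 11, -8), (-8, 5, 10)
cycles coincide ⇒ equivalent

yes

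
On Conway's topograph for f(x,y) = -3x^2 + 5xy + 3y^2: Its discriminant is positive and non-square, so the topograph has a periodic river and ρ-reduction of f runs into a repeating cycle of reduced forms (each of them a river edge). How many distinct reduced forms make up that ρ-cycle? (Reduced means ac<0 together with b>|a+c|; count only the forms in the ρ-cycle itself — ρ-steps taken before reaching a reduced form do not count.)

D = 61, ⌊√D⌋ = 7
river: ρ → (3,7,-1)
river: ρ → (-1,7,3)
river: ρ → (3,5,-3)
river: ρ → (-3,7,1)
river: ρ → (1,7,-3)
river: ρ → (-3,5,3)
ρ-cycle length = 6 (tail of 0 descent steps not counted)

6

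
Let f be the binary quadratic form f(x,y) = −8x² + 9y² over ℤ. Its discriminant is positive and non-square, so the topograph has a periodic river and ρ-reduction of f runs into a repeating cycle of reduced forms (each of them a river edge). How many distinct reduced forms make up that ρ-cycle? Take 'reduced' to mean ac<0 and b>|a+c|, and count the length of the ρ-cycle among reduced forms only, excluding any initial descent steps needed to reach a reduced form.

D = 288, ⌊√D⌋ = 16
descent: ρ → (9,0,-8)
descent: ρ → (-8,16,1)  [lands on river]
river: ρ → (1,16,-8)
ρ-cycle length = 2 (tail of 2 descent steps not counted)

2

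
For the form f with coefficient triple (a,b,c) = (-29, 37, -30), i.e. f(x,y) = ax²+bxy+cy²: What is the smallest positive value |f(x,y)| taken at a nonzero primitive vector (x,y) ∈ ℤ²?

translate: b→21 (≡-37 mod 58), so (29,-37,30)→(29,21,22)
flip: (29,21,22)→(22,-21,29)
reduced (well bottom): (22,-21,29) with a≤c, −a<b≤a
well minimum |f| = |-22| = 22 (negative-definite)

22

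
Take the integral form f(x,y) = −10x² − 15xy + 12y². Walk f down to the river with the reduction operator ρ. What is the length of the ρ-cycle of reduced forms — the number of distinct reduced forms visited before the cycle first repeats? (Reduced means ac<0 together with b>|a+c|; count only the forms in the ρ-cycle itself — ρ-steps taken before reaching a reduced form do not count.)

D = 705, ⌊√D⌋ = 26
descent: ρ → (12,15,-10)  [lands on river]
river: ρ → (-10,25,2)
river: ρ → (2,23,-22)
river: ρ → (-22,21,3)
river: ρ → (3,21,-22)
river: ρ → (-22,23,2)
river: ρ → (2,25,-10)
river: ρ → (-10,15,12)
river: ρ → (12,9,-13)
river: ρ → (-13,17,8)
river: ρ → (8,15,-15)
river: ρ → (-15,15,8)
river: ρ → (8,17,-13)
river: ρ → (-13,9,12)
ρ-cycle length = 14 (tail of 1 descent step not counted)

14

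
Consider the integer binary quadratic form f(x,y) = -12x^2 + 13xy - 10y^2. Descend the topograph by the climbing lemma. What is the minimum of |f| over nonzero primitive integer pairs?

translate: b→11 (≡-13 mod 24), so (12,-13,10)→(12,11,9)
flip: (12,11,9)→(9,-11,12)
translate: b→7 (≡-11 mod 18), so (9,-11,12)→(9,7,10)
reduced (well bottom): (9,7,10) with a≤c, −a<b≤a
well minimum |f| = |-9| = 9 (negative-definite)

9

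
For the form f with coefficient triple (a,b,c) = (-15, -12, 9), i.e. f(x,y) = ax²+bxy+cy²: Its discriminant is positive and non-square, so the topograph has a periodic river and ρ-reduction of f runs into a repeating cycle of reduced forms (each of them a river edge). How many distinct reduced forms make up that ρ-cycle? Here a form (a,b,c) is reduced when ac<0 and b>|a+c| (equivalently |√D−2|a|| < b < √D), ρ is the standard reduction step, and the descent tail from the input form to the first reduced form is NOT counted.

D = 684, ⌊√D⌋ = 26
descent: ρ → (9,12,-15)  [lands on river]
river: ρ → (-15,18,6)
river: ρ → (6,18,-15)
river: ρ → (-15,12,9)
river: ρ → (9,24,-3)
river: ρ → (-3,24,9)
ρ-cycle length = 6 (tail of 1 descent step not counted)

6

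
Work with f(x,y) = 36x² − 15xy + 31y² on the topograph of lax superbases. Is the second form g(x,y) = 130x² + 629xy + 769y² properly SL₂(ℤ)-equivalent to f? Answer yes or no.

D₁ = -4239, D₂ = -4239
f: flip: (36,-15,31)→(31,15,36)
f: reduced (well bottom): (31,15,36) with a≤c, −a<b≤a
g: translate: b→109 (≡629 mod 260), so (130,629,769)→(130,109,31)
g: flip: (130,109,31)→(31,-109,130)
g: translate: b→15 (≡-109 mod 62), so (31,-109,130)→(31,15,36)
g: reduced (well bottom): (31,15,36) with a≤c, −a<b≤a
reduced forms (31, 15, 36) vs (31, 15, 36) ⇒ equivalent

yes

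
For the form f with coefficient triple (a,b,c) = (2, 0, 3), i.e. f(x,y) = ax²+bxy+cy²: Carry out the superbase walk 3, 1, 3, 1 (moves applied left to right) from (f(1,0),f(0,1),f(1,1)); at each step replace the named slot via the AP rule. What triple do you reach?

start (2,3,5) = (f(1,0),f(0,1),f(1,1))
replace slot 3: 2·(2+3) − 5 = 5 → (2,3,5)
replace slot 1: 2·(3+5) − 2 = 14 → (14,3,5)
replace slot 3: 2·(14+3) − 5 = 29 → (14,3,29)
replace slot 1: 2·(3+29) − 14 = 50 → (50,3,29)

50,3,29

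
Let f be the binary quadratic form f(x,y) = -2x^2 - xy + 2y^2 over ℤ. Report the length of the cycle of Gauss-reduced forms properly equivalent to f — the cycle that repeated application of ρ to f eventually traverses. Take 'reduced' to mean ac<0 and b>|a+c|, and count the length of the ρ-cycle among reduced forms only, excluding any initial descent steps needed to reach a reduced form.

D = 17, ⌊√D⌋ = 4
descent: ρ → (2,1,-2)  [lands on river]
river: ρ → (-2,3,1)
river: ρ → (1,3,-2)
river: ρ → (-2,1,2)
river: ρ → (2,3,-1)
river: ρ → (-1,3,2)
ρ-cycle length = 6 (tail of 1 descent step not counted)

6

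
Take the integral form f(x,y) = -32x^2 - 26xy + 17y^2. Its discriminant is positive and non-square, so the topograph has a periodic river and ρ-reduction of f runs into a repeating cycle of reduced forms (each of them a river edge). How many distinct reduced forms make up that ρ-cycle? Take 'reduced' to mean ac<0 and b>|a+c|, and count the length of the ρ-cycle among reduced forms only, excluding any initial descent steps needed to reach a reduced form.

D = 2852, ⌊√D⌋ = 53
descent: ρ → (17,26,-32)  [lands on river]
river: ρ → (-32,38,11)
river: ρ → (11,50,-8)
river: ρ → (-8,46,23)
river: ρ → (23,46,-8)
river: ρ → (-8,50,11)
river: ρ → (11,38,-32)
river: ρ → (-32,26,17)
river: ρ → (17,42,-16)
river: ρ → (-16,22,37)
river: ρ → (37,52,-1)
river: ρ → (-1,52,37)
river: ρ → (37,22,-16)
river: ρ → (-16,42,17)
ρ-cycle length = 14 (tail of 1 descent step not counted)

14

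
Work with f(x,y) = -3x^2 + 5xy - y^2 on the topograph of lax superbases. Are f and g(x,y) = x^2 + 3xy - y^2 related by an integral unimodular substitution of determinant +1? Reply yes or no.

D₁ = 13, D₂ = 13
river cycle of f (length 2): (-1, 3, 1), (1, 3, -1)
river cycle of g (length 2): (-1, 3, 1), (1, 3, -1)
cycles coincide ⇒ equivalent

yes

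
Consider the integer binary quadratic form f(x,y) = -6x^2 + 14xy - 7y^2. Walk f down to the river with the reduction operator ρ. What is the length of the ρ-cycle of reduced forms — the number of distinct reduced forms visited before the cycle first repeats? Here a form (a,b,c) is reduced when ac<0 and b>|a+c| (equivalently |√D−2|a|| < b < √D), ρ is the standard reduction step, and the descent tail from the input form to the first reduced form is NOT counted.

D = 28, ⌊√D⌋ = 5
descent: ρ → (-7,0,1)
descent: ρ → (1,4,-3)  [lands on river]
river: ρ → (-3,2,2)
river: ρ → (2,2,-3)
river: ρ → (-3,4,1)
ρ-cycle length = 4 (tail of 2 descent steps not counted)

4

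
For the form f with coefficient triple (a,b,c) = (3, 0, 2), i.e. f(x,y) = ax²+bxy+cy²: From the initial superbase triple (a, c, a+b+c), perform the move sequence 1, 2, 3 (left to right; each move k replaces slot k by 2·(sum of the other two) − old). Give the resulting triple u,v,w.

start (3,2,5) = (f(1,0),f(0,1),f(1,1))
replace slot 1: 2·(2+5) − 3 = 11 → (11,2,5)
replace slot 2: 2·(11+5) − 2 = 30 → (11,30,5)
replace slot 3: 2·(11+30) − 5 = 77 → (11,30,77)

11,30,77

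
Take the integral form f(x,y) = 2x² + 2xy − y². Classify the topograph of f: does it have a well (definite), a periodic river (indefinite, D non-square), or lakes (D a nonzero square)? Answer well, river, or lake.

D = b²−4ac = 2² − 4·2·(-1) = 12
D > 0 non-square ⇒ indefinite ⇒ periodic river

river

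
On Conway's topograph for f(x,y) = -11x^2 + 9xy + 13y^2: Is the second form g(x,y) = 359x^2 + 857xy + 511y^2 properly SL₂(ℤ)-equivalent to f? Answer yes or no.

D₁ = 653, D₂ = 653
river cycle of f (length 14): (13, 17, -7), (-7, 25, 1), (1, 25, -7), (-7, 17, 13), (13, 9, -11), (-11, 13, 11), (11, 9, -13), (-13, 17, 7), (7, 25, -1), (-1, 25, 7), … (4 more)
river cycle of g (length 14): (13, 17, -7), (-7, 25, 1), (1, 25, -7), (-7, 17, 13), (13, 9, -11), (-11, 13, 11), (11, 9, -13), (-13, 17, 7), (7, 25, -1), (-1, 25, 7), … (4 more)
cycles coincide ⇒ equivalent

yes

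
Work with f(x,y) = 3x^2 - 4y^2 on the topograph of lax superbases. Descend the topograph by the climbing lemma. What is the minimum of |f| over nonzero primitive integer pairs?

descent: ρ → (-4,0,3)
descent: ρ → (3,6,-1)  [lands on river]
river: ρ → (-1,6,3)
closes: descent 2, river 2
min |a| on river = 1

1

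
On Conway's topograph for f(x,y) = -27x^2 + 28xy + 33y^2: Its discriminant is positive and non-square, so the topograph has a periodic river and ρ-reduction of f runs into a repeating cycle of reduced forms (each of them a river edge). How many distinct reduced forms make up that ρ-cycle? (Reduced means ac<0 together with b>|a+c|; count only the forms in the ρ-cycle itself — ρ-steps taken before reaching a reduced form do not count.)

D = 4348, ⌊√D⌋ = 65
river: ρ → (33,38,-22)
river: ρ → (-22,50,21)
river: ρ → (21,34,-38)
river: ρ → (-38,42,17)
river: ρ → (17,60,-11)
river: ρ → (-11,50,42)
river: ρ → (42,34,-19)
river: ρ → (-19,42,34)
river: ρ → (34,26,-27)
river: ρ → (-27,28,33)
ρ-cycle length = 10 (tail of 0 descent steps not counted)

10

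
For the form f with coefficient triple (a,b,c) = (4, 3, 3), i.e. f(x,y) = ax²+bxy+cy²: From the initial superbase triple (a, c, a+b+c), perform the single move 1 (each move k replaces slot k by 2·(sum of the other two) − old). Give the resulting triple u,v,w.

start (4,3,10) = (f(1,0),f(0,1),f(1,1))
replace slot 1: 2·(3+10) − 4 = 22 → (22,3,10)

22,3,10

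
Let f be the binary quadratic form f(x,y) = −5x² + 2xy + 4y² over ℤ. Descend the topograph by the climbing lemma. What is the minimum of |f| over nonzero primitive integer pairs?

river: ρ → (4,6,-3)
river: ρ → (-3,6,4)
river: ρ → (4,2,-5)
river: ρ → (-5,8,1)
river: ρ → (1,8,-5)
river: ρ → (-5,2,4)
closes: descent 0, river 6
min |a| on river = 1

1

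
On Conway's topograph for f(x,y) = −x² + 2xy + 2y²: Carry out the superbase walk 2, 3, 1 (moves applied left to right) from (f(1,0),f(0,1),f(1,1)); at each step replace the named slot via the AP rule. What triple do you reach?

start (-1,2,3) = (f(1,0),f(0,1),f(1,1))
replace slot 2: 2·((-1)+3) − 2 = 2 → (-1,2,3)
replace slot 3: 2·((-1)+2) − 3 = -1 → (-1,2,-1)
replace slot 1: 2·(2+(-1)) − (-1) = 3 → (3,2,-1)

3,2,-1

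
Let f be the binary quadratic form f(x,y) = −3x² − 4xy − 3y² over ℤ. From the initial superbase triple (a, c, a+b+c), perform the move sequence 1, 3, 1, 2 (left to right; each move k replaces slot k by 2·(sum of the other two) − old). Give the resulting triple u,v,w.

start (-3,-3,-10) = (f(1,0),f(0,1),f(1,1))
replace slot 1: 2·((-3)+(-10)) − (-3) = -23 → (-23,-3,-10)
replace slot 3: 2·((-23)+(-3)) − (-10) = -42 → (-23,-3,-42)
replace slot 1: 2·((-3)+(-42)) − (-23) = -67 → (-67,-3,-42)
replace slot 2: 2·((-67)+(-42)) − (-3) = -215 → (-67,-215,-42)

-67,-215,-42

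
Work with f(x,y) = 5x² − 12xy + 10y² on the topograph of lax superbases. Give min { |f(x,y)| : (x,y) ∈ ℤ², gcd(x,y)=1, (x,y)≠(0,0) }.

translate: b→-2 (≡-12 mod 10), so (5,-12,10)→(5,-2,3)
flip: (5,-2,3)→(3,2,5)
reduced (well bottom): (3,2,5) with a≤c, −a<b≤a
well minimum = a = 3

3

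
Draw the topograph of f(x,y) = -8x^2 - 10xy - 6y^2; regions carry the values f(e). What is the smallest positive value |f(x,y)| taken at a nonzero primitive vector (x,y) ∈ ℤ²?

translate: b→-6 (≡10 mod 16), so (8,10,6)→(8,-6,4)
flip: (8,-6,4)→(4,6,8)
translate: b→-2 (≡6 mod 8), so (4,6,8)→(4,-2,6)
reduced (well bottom): (4,-2,6) with a≤c, −a<b≤a
well minimum |f| = |-4| = 4 (negative-definite)

4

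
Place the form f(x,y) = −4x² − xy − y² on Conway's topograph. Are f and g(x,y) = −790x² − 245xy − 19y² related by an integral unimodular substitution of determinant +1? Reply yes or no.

D₁ = -15, D₂ = -15
f is negative-definite; reduce −f:
−f: flip: (4,1,1)→(1,-1,4)
−f: translate: b→1 (≡-1 mod 2), so (1,-1,4)→(1,1,4)
−f: reduced (well bottom): (1,1,4) with a≤c, −a<b≤a
flip sign back: reduced form of f is (-1,-1,-4)
g is negative-definite; reduce −g:
−g: flip: (790,245,19)→(19,-245,790)
−g: translate: b→-17 (≡-245 mod 38), so (19,-245,790)→(19,-17,4)
−g: flip: (19,-17,4)→(4,17,19)
−g: translate: b→1 (≡17 mod 8), so (4,17,19)→(4,1,1)
−g: flip: (4,1,1)→(1,-1,4)
−g: translate: b→1 (≡-1 mod 2), so (1,-1,4)→(1,1,4)
−g: reduced (well bottom): (1,1,4) with a≤c, −a<b≤a
flip sign back: reduced form of g is (-1,-1,-4)
reduced forms (-1, -1, -4) vs (-1, -1, -4) ⇒ equivalent

yes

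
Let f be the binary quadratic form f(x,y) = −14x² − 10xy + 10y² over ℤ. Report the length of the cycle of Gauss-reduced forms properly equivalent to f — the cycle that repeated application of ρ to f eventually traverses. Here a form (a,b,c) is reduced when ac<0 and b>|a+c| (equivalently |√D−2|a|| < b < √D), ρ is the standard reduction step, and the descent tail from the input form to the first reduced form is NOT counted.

D = 660, ⌊√D⌋ = 25
descent: ρ → (10,10,-14)  [lands on river]
river: ρ → (-14,18,6)
river: ρ → (6,18,-14)
river: ρ → (-14,10,10)
ρ-cycle length = 4 (tail of 1 descent step not counted)

4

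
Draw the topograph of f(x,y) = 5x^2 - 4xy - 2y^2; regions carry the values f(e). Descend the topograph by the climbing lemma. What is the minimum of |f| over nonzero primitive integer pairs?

descent: ρ → (-2,4,5)  [lands on river]
river: ρ → (5,6,-1)
river: ρ → (-1,6,5)
river: ρ → (5,4,-2)
closes: descent 1, river 4
min |a| on river = 1

1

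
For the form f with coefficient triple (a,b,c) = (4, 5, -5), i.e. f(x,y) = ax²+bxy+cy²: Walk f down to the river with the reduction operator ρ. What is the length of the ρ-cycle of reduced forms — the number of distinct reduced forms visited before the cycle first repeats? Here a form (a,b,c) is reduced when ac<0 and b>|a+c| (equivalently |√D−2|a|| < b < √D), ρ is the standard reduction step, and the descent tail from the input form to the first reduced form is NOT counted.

D = 105, ⌊√D⌋ = 10
river: ρ → (-5,5,4)
river: ρ → (4,3,-6)
river: ρ → (-6,9,1)
river: ρ → (1,9,-6)
river: ρ → (-6,3,4)
river: ρ → (4,5,-5)
ρ-cycle length = 6 (tail of 0 descent steps not counted)

6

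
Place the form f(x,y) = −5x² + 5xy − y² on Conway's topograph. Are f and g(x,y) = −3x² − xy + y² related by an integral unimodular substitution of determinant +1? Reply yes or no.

D₁ = 5, D₂ = 13
discriminants differ ⇒ not SL₂(ℤ)-equivalent

no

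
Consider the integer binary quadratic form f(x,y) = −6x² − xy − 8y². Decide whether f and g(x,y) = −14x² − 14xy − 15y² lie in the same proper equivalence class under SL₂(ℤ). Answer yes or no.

D₁ = -191, D₂ = -644
discriminants differ ⇒ not SL₂(ℤ)-equivalent

no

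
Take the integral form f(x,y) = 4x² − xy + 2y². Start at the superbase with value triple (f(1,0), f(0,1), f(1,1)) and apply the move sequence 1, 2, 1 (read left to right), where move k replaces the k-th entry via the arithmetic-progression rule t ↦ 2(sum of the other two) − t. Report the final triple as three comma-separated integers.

start (4,2,5) = (f(1,0),f(0,1),f(1,1))
replace slot 1: 2·(2+5) − 4 = 10 → (10,2,5)
replace slot 2: 2·(10+5) − 2 = 28 → (10,28,5)
replace slot 1: 2·(28+5) − 10 = 56 → (56,28,5)

56,28,5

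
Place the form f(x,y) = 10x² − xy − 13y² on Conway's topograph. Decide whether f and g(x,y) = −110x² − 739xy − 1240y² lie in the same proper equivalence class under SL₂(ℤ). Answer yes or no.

D₁ = 521, D₂ = 521
river cycle of f (length 34): (10, 19, -4), (-4, 21, 5), (5, 19, -8), (-8, 13, 11), (11, 9, -10), (-10, 11, 10), (10, 9, -11), (-11, 13, 8), (8, 19, -5), (-5, 21, 4), … (24 more)
river cycle of g (length 34): (10, 19, -4), (-4, 21, 5), (5, 19, -8), (-8, 13, 11), (11, 9, -10), (-10, 11, 10), (10, 9, -11), (-11, 13, 8), (8, 19, -5), (-5, 21, 4), … (24 more)
cycles coincide ⇒ equivalent

yes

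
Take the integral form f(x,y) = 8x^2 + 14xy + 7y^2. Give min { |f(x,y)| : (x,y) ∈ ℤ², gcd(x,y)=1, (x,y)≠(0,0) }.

translate: b→-2 (≡14 mod 16), so (8,14,7)→(8,-2,1)
flip: (8,-2,1)→(1,2,8)
translate: b→0 (≡2 mod 2), so (1,2,8)→(1,0,7)
reduced (well bottom): (1,0,7) with a≤c, −a<b≤a
well minimum = a = 1

1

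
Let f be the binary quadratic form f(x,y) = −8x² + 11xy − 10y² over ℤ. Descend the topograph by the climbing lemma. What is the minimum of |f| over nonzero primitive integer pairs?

translate: b→5 (≡-11 mod 16), so (8,-11,10)→(8,5,7)
flip: (8,5,7)→(7,-5,8)
reduced (well bottom): (7,-5,8) with a≤c, −a<b≤a
well minimum |f| = |-7| = 7 (negative-definite)

7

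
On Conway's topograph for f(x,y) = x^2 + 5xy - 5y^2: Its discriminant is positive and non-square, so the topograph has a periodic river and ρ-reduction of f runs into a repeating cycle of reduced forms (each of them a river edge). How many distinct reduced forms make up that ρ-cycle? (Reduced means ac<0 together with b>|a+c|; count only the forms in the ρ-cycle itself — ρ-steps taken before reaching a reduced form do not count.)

D = 45, ⌊√D⌋ = 6
river: ρ → (-5,5,1)
river: ρ → (1,5,-5)
ρ-cycle length = 2 (tail of 0 descent steps not counted)

2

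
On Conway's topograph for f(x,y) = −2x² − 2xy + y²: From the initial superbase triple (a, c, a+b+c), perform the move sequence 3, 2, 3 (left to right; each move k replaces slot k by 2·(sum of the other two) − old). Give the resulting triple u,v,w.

start (-2,1,-3) = (f(1,0),f(0,1),f(1,1))
replace slot 3: 2·((-2)+1) − (-3) = 1 → (-2,1,1)
replace slot 2: 2·((-2)+1) − 1 = -3 → (-2,-3,1)
replace slot 3: 2·((-2)+(-3)) − 1 = -11 → (-2,-3,-11)

-2,-3,-11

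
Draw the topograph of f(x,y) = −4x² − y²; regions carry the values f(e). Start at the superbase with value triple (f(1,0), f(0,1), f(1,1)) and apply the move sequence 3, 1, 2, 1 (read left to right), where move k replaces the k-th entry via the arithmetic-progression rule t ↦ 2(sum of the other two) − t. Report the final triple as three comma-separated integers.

start (-4,-1,-5) = (f(1,0),f(0,1),f(1,1))
replace slot 3: 2·((-4)+(-1)) − (-5) = -5 → (-4,-1,-5)
replace slot 1: 2·((-1)+(-5)) − (-4) = -8 → (-8,-1,-5)
replace slot 2: 2·((-8)+(-5)) − (-1) = -25 → (-8,-25,-5)
replace slot 1: 2·((-25)+(-5)) − (-8) = -52 → (-52,-25,-5)

-52,-25,-5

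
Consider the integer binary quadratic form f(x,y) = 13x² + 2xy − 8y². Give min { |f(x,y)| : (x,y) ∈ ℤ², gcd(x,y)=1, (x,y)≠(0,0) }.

descent: ρ → (-8,14,7)  [lands on river]
river: ρ → (7,14,-8)
river: ρ → (-8,18,3)
river: ρ → (3,18,-8)
closes: descent 1, river 4
min |a| on river = 3

3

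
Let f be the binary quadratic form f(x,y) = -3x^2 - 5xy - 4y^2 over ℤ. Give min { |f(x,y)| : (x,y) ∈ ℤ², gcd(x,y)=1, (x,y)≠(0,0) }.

translate: b→-1 (≡5 mod 6), so (3,5,4)→(3,-1,2)
flip: (3,-1,2)→(2,1,3)
reduced (well bottom): (2,1,3) with a≤c, −a<b≤a
well minimum |f| = |-2| = 2 (negative-definite)

2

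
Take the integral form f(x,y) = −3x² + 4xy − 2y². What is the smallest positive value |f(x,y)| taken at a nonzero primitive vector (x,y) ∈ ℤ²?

translate: b→2 (≡-4 mod 6), so (3,-4,2)→(3,2,1)
flip: (3,2,1)→(1,-2,3)
translate: b→0 (≡-2 mod 2), so (1,-2,3)→(1,0,2)
reduced (well bottom): (1,0,2) with a≤c, −a<b≤a
well minimum |f| = |-1| = 1 (negative-definite)

1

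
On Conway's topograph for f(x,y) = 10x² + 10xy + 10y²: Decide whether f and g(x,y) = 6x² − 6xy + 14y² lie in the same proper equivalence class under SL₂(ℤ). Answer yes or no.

D₁ = -300, D₂ = -300
f: reduced (well bottom): (10,10,10) with a≤c, −a<b≤a
g: translate: b→6 (≡-6 mod 12), so (6,-6,14)→(6,6,14)
g: reduced (well bottom): (6,6,14) with a≤c, −a<b≤a
reduced forms (10, 10, 10) vs (6, 6, 14) ⇒ inequivalent

no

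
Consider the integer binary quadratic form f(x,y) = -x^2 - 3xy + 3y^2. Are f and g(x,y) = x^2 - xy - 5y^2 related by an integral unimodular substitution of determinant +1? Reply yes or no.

D₁ = 21, D₂ = 21
river cycle of f (length 2): (3, 3, -1), (-1, 3, 3)
river cycle of g (length 2): (1, 3, -3), (-3, 3, 1)
cycles differ ⇒ inequivalent

no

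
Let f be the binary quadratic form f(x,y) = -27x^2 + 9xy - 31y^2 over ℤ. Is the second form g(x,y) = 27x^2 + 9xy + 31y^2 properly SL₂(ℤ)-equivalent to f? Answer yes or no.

D₁ = -3267, D₂ = -3267
f is negative-definite; reduce −f:
−f: reduced (well bottom): (27,-9,31) with a≤c, −a<b≤a
flip sign back: reduced form of f is (-27,9,-31)
g: reduced (well bottom): (27,9,31) with a≤c, −a<b≤a
reduced forms (-27, 9, -31) vs (27, 9, 31) ⇒ inequivalent

no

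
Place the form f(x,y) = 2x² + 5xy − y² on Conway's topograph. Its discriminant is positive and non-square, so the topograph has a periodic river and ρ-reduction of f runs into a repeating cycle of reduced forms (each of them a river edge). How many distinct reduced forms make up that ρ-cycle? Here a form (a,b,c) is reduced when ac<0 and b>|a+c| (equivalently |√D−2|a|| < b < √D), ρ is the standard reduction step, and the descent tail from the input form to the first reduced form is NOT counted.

D = 33, ⌊√D⌋ = 5
river: ρ → (-1,5,2)
river: ρ → (2,3,-3)
river: ρ → (-3,3,2)
river: ρ → (2,5,-1)
ρ-cycle length = 4 (tail of 0 descent steps not counted)

4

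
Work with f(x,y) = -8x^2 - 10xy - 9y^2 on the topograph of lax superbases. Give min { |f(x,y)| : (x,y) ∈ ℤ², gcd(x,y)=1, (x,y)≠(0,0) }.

translate: b→-6 (≡10 mod 16), so (8,10,9)→(8,-6,7)
flip: (8,-6,7)→(7,6,8)
reduced (well bottom): (7,6,8) with a≤c, −a<b≤a
well minimum |f| = |-7| = 7 (negative-definite)

7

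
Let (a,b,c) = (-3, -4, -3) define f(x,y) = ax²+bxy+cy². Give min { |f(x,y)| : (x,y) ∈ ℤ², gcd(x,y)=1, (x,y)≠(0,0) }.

translate: b→-2 (≡4 mod 6), so (3,4,3)→(3,-2,2)
flip: (3,-2,2)→(2,2,3)
reduced (well bottom): (2,2,3) with a≤c, −a<b≤a
well minimum |f| = |-2| = 2 (negative-definite)

2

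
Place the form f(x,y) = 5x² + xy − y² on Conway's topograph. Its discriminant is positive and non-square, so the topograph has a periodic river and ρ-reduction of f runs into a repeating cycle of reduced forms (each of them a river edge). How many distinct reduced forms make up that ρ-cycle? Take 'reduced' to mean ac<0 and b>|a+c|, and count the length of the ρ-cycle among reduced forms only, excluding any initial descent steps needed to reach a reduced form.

D = 21, ⌊√D⌋ = 4
descent: ρ → (-1,3,3)  [lands on river]
river: ρ → (3,3,-1)
ρ-cycle length = 2 (tail of 1 descent step not counted)

2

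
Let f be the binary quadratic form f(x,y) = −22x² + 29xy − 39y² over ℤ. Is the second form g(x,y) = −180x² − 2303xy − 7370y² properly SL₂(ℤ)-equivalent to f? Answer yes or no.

D₁ = -2591, D₂ = -2591
f is negative-definite; reduce −f:
−f: translate: b→15 (≡-29 mod 44), so (22,-29,39)→(22,15,32)
−f: reduced (well bottom): (22,15,32) with a≤c, −a<b≤a
flip sign back: reduced form of f is (-22,-15,-32)
g is negative-definite; reduce −g:
−g: translate: b→143 (≡2303 mod 360), so (180,2303,7370)→(180,143,32)
−g: flip: (180,143,32)→(32,-143,180)
−g: translate: b→-15 (≡-143 mod 64), so (32,-143,180)→(32,-15,22)
−g: flip: (32,-15,22)→(22,15,32)
−g: reduced (well bottom): (22,15,32) with a≤c, −a<b≤a
flip sign back: reduced form of g is (-22,-15,-32)
reduced forms (-22, -15, -32) vs (-22, -15, -32) ⇒ equivalent

yes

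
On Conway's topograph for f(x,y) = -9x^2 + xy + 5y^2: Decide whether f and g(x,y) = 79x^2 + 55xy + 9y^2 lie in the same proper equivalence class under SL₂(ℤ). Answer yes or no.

D₁ = 181, D₂ = 181
river cycle of f (length 10): (5, 9, -5), (-5, 11, 3), (3, 13, -1), (-1, 13, 3), (3, 11, -5), (-5, 9, 5), (5, 11, -3), (-3, 13, 1), (1, 13, -3), (-3, 11, 5)
river cycle of g (length 10): (-5, 11, 3), (3, 13, -1), (-1, 13, 3), (3, 11, -5), (-5, 9, 5), (5, 11, -3), (-3, 13, 1), (1, 13, -3), (-3, 11, 5), (5, 9, -5)
cycles coincide ⇒ equivalent

yes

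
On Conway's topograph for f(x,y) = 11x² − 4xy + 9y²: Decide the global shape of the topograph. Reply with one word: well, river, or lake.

D = b²−4ac = (-4)² − 4·11·9 = -380
D < 0 ⇒ definite ⇒ every region one sign ⇒ single well

well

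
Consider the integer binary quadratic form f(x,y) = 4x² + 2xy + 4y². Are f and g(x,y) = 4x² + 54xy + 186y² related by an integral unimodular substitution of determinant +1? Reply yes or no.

D₁ = -60, D₂ = -60
f: reduced (well bottom): (4,2,4) with a≤c, −a<b≤a
g: translate: b→-2 (≡54 mod 8), so (4,54,186)→(4,-2,4)
g: flip: (4,-2,4)→(4,2,4)
g: reduced (well bottom): (4,2,4) with a≤c, −a<b≤a
reduced forms (4, 2, 4) vs (4, 2, 4) ⇒ equivalent

yes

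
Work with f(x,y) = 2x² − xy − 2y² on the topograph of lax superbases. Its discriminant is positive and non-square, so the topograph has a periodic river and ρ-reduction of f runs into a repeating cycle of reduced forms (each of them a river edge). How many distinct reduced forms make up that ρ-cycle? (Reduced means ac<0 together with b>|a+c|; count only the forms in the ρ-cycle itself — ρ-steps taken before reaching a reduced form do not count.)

D = 17, ⌊√D⌋ = 4
descent: ρ → (-2,1,2)  [lands on river]
river: ρ → (2,3,-1)
river: ρ → (-1,3,2)
river: ρ → (2,1,-2)
river: ρ → (-2,3,1)
river: ρ → (1,3,-2)
ρ-cycle length = 6 (tail of 1 descent step not counted)

6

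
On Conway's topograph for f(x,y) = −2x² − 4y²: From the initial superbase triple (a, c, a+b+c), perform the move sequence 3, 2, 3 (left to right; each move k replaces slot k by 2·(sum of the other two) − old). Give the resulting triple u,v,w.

start (-2,-4,-6) = (f(1,0),f(0,1),f(1,1))
replace slot 3: 2·((-2)+(-4)) − (-6) = -6 → (-2,-4,-6)
replace slot 2: 2·((-2)+(-6)) − (-4) = -12 → (-2,-12,-6)
replace slot 3: 2·((-2)+(-12)) − (-6) = -22 → (-2,-12,-22)

-2,-12,-22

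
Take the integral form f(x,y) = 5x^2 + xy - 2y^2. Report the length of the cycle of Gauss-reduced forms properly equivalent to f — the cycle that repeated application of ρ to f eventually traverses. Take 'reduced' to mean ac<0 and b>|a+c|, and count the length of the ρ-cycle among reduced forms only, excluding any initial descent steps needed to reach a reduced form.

D = 41, ⌊√D⌋ = 6
descent: ρ → (-2,3,4)  [lands on river]
river: ρ → (4,5,-1)
river: ρ → (-1,5,4)
river: ρ → (4,3,-2)
river: ρ → (-2,5,2)
river: ρ → (2,3,-4)
river: ρ → (-4,5,1)
river: ρ → (1,5,-4)
river: ρ → (-4,3,2)
river: ρ → (2,5,-2)
ρ-cycle length = 10 (tail of 1 descent step not counted)

10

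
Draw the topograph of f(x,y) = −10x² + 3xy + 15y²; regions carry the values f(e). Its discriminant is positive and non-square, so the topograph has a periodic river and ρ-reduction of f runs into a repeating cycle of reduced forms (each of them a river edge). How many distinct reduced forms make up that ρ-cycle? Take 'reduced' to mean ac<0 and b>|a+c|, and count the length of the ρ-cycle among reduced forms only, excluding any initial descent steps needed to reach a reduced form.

D = 609, ⌊√D⌋ = 24
descent: ρ → (15,-3,-10)
descent: ρ → (-10,23,2)  [lands on river]
river: ρ → (2,21,-21)
river: ρ → (-21,21,2)
river: ρ → (2,23,-10)
river: ρ → (-10,17,8)
river: ρ → (8,15,-12)
river: ρ → (-12,9,11)
river: ρ → (11,13,-10)
river: ρ → (-10,7,14)
river: ρ → (14,21,-3)
river: ρ → (-3,21,14)
river: ρ → (14,7,-10)
river: ρ → (-10,13,11)
river: ρ → (11,9,-12)
river: ρ → (-12,15,8)
river: ρ → (8,17,-10)
ρ-cycle length = 16 (tail of 2 descent steps not counted)

16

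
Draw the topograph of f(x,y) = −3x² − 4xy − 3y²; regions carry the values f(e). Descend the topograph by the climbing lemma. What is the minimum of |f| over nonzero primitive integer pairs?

translate: b→-2 (≡4 mod 6), so (3,4,3)→(3,-2,2)
flip: (3,-2,2)→(2,2,3)
reduced (well bottom): (2,2,3) with a≤c, −a<b≤a
well minimum |f| = |-2| = 2 (negative-definite)

2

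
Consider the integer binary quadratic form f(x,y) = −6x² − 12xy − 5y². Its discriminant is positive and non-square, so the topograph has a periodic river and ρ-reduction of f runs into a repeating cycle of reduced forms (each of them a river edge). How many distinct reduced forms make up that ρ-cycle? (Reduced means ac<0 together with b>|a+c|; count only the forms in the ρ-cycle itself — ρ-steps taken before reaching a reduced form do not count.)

D = 24, ⌊√D⌋ = 4
descent: ρ → (-5,2,1)
descent: ρ → (1,4,-2)  [lands on river]
river: ρ → (-2,4,1)
ρ-cycle length = 2 (tail of 2 descent steps not counted)

2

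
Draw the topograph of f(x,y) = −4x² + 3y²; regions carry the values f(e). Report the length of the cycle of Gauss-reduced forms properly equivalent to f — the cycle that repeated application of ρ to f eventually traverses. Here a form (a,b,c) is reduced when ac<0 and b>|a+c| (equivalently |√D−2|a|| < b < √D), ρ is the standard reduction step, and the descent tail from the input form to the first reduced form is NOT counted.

D = 48, ⌊√D⌋ = 6
descent: ρ → (3,6,-1)  [lands on river]
river: ρ → (-1,6,3)
ρ-cycle length = 2 (tail of 1 descent step not counted)

2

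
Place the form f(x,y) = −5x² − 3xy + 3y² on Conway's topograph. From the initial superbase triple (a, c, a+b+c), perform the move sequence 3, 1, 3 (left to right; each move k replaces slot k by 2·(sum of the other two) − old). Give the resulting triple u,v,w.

start (-5,3,-5) = (f(1,0),f(0,1),f(1,1))
replace slot 3: 2·((-5)+3) − (-5) = 1 → (-5,3,1)
replace slot 1: 2·(3+1) − (-5) = 13 → (13,3,1)
replace slot 3: 2·(13+3) − 1 = 31 → (13,3,31)

13,3,31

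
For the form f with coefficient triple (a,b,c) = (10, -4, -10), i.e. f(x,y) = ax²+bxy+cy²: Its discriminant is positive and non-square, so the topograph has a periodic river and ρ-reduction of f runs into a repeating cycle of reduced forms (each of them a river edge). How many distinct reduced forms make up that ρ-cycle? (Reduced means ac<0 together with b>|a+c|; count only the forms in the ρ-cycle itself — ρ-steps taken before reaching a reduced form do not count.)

D = 416, ⌊√D⌋ = 20
descent: ρ → (-10,4,10)  [lands on river]
river: ρ → (10,16,-4)
river: ρ → (-4,16,10)
river: ρ → (10,4,-10)
river: ρ → (-10,16,4)
river: ρ → (4,16,-10)
ρ-cycle length = 6 (tail of 1 descent step not counted)

6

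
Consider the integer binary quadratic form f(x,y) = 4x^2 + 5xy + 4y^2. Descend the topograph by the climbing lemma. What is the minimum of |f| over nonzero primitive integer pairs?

translate: b→-3 (≡5 mod 8), so (4,5,4)→(4,-3,3)
flip: (4,-3,3)→(3,3,4)
reduced (well bottom): (3,3,4) with a≤c, −a<b≤a
well minimum = a = 3

3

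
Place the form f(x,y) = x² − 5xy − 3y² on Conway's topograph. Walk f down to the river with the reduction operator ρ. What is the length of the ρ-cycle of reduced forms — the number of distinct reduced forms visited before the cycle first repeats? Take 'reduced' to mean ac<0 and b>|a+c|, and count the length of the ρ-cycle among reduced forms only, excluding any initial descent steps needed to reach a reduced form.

D = 37, ⌊√D⌋ = 6
descent: ρ → (-3,5,1)  [lands on river]
river: ρ → (1,5,-3)
river: ρ → (-3,1,3)
river: ρ → (3,5,-1)
river: ρ → (-1,5,3)
river: ρ → (3,1,-3)
ρ-cycle length = 6 (tail of 1 descent step not counted)

6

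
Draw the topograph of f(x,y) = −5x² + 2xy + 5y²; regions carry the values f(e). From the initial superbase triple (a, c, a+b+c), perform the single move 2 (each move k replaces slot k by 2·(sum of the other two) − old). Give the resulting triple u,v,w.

start (-5,5,2) = (f(1,0),f(0,1),f(1,1))
replace slot 2: 2·((-5)+2) − 5 = -11 → (-5,-11,2)

-5,-11,2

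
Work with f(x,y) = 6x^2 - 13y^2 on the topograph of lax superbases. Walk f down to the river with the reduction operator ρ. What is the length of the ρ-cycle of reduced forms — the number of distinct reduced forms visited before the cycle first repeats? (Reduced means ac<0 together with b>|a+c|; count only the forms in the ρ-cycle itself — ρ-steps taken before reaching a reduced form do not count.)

D = 312, ⌊√D⌋ = 17
descent: ρ → (-13,0,6)
descent: ρ → (6,12,-7)  [lands on river]
river: ρ → (-7,16,2)
river: ρ → (2,16,-7)
river: ρ → (-7,12,6)
ρ-cycle length = 4 (tail of 2 descent steps not counted)

4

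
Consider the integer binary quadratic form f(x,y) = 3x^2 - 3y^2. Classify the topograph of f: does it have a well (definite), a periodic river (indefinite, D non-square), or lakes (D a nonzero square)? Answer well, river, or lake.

D = b²−4ac = 0² − 4·3·(-3) = 36
D = 6² is a perfect square ⇒ form factors over ℤ ⇒ lakes

lake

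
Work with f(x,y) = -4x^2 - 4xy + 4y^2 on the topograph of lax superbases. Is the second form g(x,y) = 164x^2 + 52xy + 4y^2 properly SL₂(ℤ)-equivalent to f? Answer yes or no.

D₁ = 80, D₂ = 80
river cycle of f (length 2): (4, 4, -4), (-4, 4, 4)
river cycle of g (length 2): (4, 4, -4), (-4, 4, 4)
cycles coincide ⇒ equivalent

yes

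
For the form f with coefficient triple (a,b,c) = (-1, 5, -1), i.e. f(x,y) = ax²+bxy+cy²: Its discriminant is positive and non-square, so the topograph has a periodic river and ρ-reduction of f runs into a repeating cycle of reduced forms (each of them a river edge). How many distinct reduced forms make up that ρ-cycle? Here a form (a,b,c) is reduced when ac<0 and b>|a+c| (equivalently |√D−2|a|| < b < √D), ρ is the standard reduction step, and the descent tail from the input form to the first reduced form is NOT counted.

D = 21, ⌊√D⌋ = 4
descent: ρ → (-1,3,3)  [lands on river]
river: ρ → (3,3,-1)
ρ-cycle length = 2 (tail of 1 descent step not counted)

2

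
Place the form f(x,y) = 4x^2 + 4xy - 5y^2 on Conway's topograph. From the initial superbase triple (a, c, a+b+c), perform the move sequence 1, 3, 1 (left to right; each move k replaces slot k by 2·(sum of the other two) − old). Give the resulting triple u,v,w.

start (4,-5,3) = (f(1,0),f(0,1),f(1,1))
replace slot 1: 2·((-5)+3) − 4 = -8 → (-8,-5,3)
replace slot 3: 2·((-8)+(-5)) − 3 = -29 → (-8,-5,-29)
replace slot 1: 2·((-5)+(-29)) − (-8) = -60 → (-60,-5,-29)

-60,-5,-29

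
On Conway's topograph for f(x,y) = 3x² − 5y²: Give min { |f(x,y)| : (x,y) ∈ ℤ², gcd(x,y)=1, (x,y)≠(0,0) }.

descent: ρ → (-5,0,3)
descent: ρ → (3,6,-2)  [lands on river]
river: ρ → (-2,6,3)
closes: descent 2, river 2
min |a| on river = 2

2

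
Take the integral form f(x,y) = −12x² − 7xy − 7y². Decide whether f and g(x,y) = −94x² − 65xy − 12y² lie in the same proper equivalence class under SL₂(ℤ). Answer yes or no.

D₁ = -287, D₂ = -287
f is negative-definite; reduce −f:
−f: flip: (12,7,7)→(7,-7,12)
−f: translate: b→7 (≡-7 mod 14), so (7,-7,12)→(7,7,12)
−f: reduced (well bottom): (7,7,12) with a≤c, −a<b≤a
flip sign back: reduced form of f is (-7,-7,-12)
g is negative-definite; reduce −g:
−g: flip: (94,65,12)→(12,-65,94)
−g: translate: b→7 (≡-65 mod 24), so (12,-65,94)→(12,7,7)
−g: flip: (12,7,7)→(7,-7,12)
−g: translate: b→7 (≡-7 mod 14), so (7,-7,12)→(7,7,12)
−g: reduced (well bottom): (7,7,12) with a≤c, −a<b≤a
flip sign back: reduced form of g is (-7,-7,-12)
reduced forms (-7, -7, -12) vs (-7, -7, -12) ⇒ equivalent

yes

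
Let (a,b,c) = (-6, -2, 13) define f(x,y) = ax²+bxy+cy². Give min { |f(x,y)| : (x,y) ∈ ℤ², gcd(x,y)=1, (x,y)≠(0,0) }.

descent: ρ → (13,2,-6)
descent: ρ → (-6,10,9)  [lands on river]
river: ρ → (9,8,-7)
river: ρ → (-7,6,10)
river: ρ → (10,14,-3)
river: ρ → (-3,16,5)
river: ρ → (5,14,-6)
closes: descent 2, river 6
min |a| on river = 3

3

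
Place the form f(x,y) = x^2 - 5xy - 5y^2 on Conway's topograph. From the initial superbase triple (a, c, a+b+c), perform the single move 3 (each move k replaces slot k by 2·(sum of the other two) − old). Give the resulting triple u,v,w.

start (1,-5,-9) = (f(1,0),f(0,1),f(1,1))
replace slot 3: 2·(1+(-5)) − (-9) = 1 → (1,-5,1)

1,-5,1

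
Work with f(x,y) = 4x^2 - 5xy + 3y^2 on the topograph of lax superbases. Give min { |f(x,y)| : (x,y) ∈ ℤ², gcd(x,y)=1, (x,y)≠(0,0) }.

translate: b→3 (≡-5 mod 8), so (4,-5,3)→(4,3,2)
flip: (4,3,2)→(2,-3,4)
translate: b→1 (≡-3 mod 4), so (2,-3,4)→(2,1,3)
reduced (well bottom): (2,1,3) with a≤c, −a<b≤a
well minimum = a = 2

2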